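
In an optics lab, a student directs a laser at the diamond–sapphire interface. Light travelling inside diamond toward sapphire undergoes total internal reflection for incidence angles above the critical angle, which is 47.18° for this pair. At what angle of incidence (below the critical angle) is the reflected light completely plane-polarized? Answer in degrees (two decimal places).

θ_B ≈ 36.26°

n₂/n₁ = sin θ_c = sin 47.18° = 0.7335.
tan θ_B equals the same ratio, so θ_B = arctan(0.7335) = 36.26°.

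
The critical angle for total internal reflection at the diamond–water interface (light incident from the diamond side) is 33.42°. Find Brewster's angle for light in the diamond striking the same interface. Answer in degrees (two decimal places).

sin θ_c = n₂/n₁, so n₂/n₁ = sin 33.42° = 0.5508.
Brewster: tan θ_B = n₂/n₁ = 0.5508.
θ_B = arctan(0.5508) = 28.84°.

θ_B ≈ 28.84°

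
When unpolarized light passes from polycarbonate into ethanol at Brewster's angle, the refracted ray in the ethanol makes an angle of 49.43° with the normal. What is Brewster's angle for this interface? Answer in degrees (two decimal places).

Brewster's condition makes the reflected and refracted beams perpendicular: θ_B + θ_t = 90°.
So θ_B = 90° − θ_t = 90° − 49.43° = 40.57°.

θ_B ≈ 40.57°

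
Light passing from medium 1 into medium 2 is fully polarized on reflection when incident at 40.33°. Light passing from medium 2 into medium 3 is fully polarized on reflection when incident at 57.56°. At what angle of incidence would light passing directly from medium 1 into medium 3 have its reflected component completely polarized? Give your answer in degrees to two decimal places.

θ_B ≈ 53.18°

Each Brewster angle gives a ratio: n₂/n₁ = tan 40.33° = 0.8490, n₃/n₂ = tan 57.56° = 1.5733.
Multiplying, n₃/n₁ = 0.8490 × 1.5733 = 1.3357, and θ_B(1→3) = arctan 1.3357 = 53.18°.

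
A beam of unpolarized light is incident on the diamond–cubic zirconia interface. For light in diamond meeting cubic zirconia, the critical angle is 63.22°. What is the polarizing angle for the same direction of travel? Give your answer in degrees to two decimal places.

At the critical angle sin θ_c = n₂/n₁, giving n₂/n₁ = sin 63.22° = 0.8927.
Then tan θ_B = n₂/n₁ = 0.8927, so θ_B = arctan 0.8927 = 41.76°.

θ_B ≈ 41.76°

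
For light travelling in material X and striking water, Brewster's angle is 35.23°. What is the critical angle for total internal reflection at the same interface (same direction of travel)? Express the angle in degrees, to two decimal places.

tan θ_B = n₂/n₁ = tan 35.23° = 0.7062.
Total internal reflection: sin θ_c = n₂/n₁ = 0.7062.
θ_c = arcsin(0.7062) = 44.93°.

θ_c ≈ 44.93°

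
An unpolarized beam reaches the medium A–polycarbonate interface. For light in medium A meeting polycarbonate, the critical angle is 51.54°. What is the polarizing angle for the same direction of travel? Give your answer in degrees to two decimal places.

n₂/n₁ = sin θ_c = sin 51.54° = 0.7830.
tan θ_B equals the same ratio, so θ_B = arctan(0.7830) = 38.06°.

θ_B ≈ 38.06°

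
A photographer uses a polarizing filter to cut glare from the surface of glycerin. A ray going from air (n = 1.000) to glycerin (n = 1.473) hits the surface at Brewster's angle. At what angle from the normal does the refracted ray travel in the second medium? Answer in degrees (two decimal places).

θ_t ≈ 34.17°

First find Brewster's angle: tan θ_B = 1.473/1.000 = 1.4730, giving θ_B = 55.83°.
The refracted ray is perpendicular to the reflected ray, so θ_t = 90° − θ_B = 34.17°.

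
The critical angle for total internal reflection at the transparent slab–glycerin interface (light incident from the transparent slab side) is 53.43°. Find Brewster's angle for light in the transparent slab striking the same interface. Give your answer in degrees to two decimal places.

n₂/n₁ = sin θ_c = sin 53.43° = 0.8031.
tan θ_B equals the same ratio, so θ_B = arctan(0.8031) = 38.77°.

θ_B ≈ 38.77°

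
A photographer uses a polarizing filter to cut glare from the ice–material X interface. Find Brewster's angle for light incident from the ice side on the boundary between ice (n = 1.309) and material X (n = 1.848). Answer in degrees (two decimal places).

θ_B ≈ 54.69°

Here n₂/n₁ = 1.848/1.309 = 1.4118, and Brewster's law gives tan θ_B = n₂/n₁.
θ_B = arctan(1.4118) = 54.69°.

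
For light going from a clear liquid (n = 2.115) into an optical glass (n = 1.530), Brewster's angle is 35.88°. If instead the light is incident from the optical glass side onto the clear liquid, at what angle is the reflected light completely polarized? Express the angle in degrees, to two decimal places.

θ_B' ≈ 54.12°

tan θ_B' = n₁/n₂ = 1/tan θ_B, so θ_B' = 90° − θ_B.
θ_B' = 90° − 35.88° = 54.12°.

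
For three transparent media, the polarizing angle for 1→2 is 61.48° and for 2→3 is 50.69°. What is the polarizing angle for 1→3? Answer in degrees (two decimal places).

Each Brewster angle gives a ratio: n₂/n₁ = tan 61.48° = 1.8402, n₃/n₂ = tan 50.69° = 1.2213.
n₃/n₁ = 2.2475. Then tan θ_B(1→3) = n₃/n₁, so θ_B(1→3) = arctan(2.2475) = 66.01°.

θ_B ≈ 66.01°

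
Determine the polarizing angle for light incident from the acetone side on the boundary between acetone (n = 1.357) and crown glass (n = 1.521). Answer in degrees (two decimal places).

The reflected p-component vanishes when tan θ_B = n₂/n₁.
tan θ_B = n₂/n₁ = 1.521/1.357 = 1.1209. Taking the arctangent, θ_B = 48.26°.

θ_B ≈ 48.26°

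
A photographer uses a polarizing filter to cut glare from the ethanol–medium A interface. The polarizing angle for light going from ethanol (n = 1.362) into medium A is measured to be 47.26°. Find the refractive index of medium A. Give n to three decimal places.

n ≈ 1.474

At the polarizing angle, tan θ_B = n₂/n₁ with n₁ on the incident side (ethanol) and n₂ on the transmitted side (medium A).
n₂ = n₁ tan θ_B = 1.362 × tan 47.26° = 1.474.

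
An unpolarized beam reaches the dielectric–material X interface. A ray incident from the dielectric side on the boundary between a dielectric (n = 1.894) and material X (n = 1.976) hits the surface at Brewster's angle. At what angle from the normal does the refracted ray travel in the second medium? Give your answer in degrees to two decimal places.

θ_B = arctan(n₂/n₁) = arctan(1.976/1.894) = 46.21°.
The refracted ray is perpendicular to the reflected ray, so θ_t = 90° − θ_B = 43.79°.

θ_t ≈ 43.79°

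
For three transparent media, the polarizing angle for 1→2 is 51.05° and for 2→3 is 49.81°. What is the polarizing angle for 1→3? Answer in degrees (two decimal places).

Each Brewster angle gives a ratio: n₂/n₁ = tan 51.05° = 1.2371, n₃/n₂ = tan 49.81° = 1.1838.
Multiplying, n₃/n₁ = 1.2371 × 1.1838 = 1.4644, and θ_B(1→3) = arctan 1.4644 = 55.67°.

θ_B ≈ 55.67°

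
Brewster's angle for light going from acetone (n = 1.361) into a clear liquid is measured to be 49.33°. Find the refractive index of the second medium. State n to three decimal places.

Full polarization of the reflected beam means tan θ_B = n₂/n₁, where n₁ is the incident medium (acetone).
n₂ = n₁ tan θ_B = 1.361 × tan 49.33° = 1.584.

n ≈ 1.584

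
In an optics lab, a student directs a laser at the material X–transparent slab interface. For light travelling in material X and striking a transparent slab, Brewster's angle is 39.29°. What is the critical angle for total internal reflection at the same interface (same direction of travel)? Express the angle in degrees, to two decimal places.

θ_c ≈ 54.90°

n₂/n₁ = tan 39.29° = 0.8182; the critical angle satisfies sin θ_c = n₂/n₁.
θ_c = arcsin(0.8182) = 54.90°.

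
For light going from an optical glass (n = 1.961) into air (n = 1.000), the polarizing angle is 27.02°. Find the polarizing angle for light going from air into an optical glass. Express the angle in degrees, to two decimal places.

θ_B' ≈ 62.98°

Reversing the direction swaps n₁ and n₂, so tan θ_B' = 1/tan θ_B and θ_B' = 90° − θ_B.
Hence θ_B' = 90° − 27.02° = 62.98°.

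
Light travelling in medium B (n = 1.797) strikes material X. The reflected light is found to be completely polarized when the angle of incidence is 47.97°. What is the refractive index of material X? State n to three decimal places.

n ≈ 1.994

Brewster's law: tan θ_B = n₂/n₁ (light incident in medium B, refracted into material X).
n₂ = n₁ tan θ_B = 1.797 × tan 47.97° = 1.994.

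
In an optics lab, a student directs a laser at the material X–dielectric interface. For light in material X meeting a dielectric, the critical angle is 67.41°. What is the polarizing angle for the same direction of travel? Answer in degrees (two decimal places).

sin θ_c = n₂/n₁, so n₂/n₁ = sin 67.41° = 0.9233.
Brewster: tan θ_B = n₂/n₁ = 0.9233.
θ_B = arctan(0.9233) = 42.72°.

θ_B ≈ 42.72°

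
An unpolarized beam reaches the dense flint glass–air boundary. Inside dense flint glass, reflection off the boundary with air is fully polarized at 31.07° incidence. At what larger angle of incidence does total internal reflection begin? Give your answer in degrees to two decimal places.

n₂/n₁ = tan 31.07° = 0.6025; the critical angle satisfies sin θ_c = n₂/n₁.
θ_c = arcsin(0.6025) = 37.05°.

θ_c ≈ 37.05°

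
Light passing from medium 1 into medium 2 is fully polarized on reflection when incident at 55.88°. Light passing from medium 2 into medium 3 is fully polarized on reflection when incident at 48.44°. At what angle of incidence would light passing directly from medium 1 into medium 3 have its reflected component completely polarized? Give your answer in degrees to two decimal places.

θ_B ≈ 59.01°

tan θ_B(1→2) = n₂/n₁ = tan 55.88° = 1.4759.
tan θ_B(2→3) = n₃/n₂ = tan 48.44° = 1.1279.
Multiplying, n₃/n₁ = 1.4759 × 1.1279 = 1.6647, and θ_B(1→3) = arctan 1.6647 = 59.01°.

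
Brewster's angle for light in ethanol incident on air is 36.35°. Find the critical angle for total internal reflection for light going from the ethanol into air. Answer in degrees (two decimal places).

θ_c ≈ 47.38°

tan θ_B = n₂/n₁ = tan 36.35° = 0.7359.
Total internal reflection: sin θ_c = n₂/n₁ = 0.7359.
θ_c = arcsin(0.7359) = 47.38°.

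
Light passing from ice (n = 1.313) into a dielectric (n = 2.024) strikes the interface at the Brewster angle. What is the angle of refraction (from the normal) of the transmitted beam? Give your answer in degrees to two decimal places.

θ_t ≈ 32.97°

θ_B = arctan(n₂/n₁) = arctan(2.024/1.313) = 57.03°.
Since θ_B + θ_t = 90° at Brewster incidence, θ_t = 90° − 57.03° = 32.97°.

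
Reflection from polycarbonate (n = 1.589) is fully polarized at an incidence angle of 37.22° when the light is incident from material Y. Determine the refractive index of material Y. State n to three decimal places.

Brewster's law: tan θ_B = n₂/n₁ (light incident in material Y, refracted into polycarbonate).
n₁ = n₂ / tan θ_B = 1.589 / tan 37.22° = 2.092.

n ≈ 2.092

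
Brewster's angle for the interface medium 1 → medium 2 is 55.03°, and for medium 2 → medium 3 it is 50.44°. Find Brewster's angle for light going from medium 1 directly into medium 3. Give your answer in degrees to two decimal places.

θ_B ≈ 59.98°

n₂/n₁ = tan 55.03° = 1.4297 and n₃/n₂ = tan 50.44° = 1.2105.
So n₃/n₁ = (n₂/n₁)(n₃/n₂) = 1.4297 × 1.2105 = 1.7307.
θ_B(1→3) = arctan(1.7307) = 59.98°.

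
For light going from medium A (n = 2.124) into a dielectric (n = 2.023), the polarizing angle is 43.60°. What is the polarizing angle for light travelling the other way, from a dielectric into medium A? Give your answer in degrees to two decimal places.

Reversing the direction swaps n₁ and n₂, so tan θ_B' = 1/tan θ_B and θ_B' = 90° − θ_B.
Hence θ_B' = 90° − 43.60° = 46.40°.

θ_B' ≈ 46.40°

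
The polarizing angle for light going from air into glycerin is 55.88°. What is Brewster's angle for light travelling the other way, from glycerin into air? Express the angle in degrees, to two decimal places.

θ_B' ≈ 34.12°

The two Brewster angles are complementary: θ_B' = 90° − θ_B = 90° − 55.88° = 34.12°.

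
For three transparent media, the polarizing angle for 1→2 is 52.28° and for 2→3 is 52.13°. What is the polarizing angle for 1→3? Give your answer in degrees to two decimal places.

θ_B ≈ 58.97°

n₂/n₁ = tan 52.28° = 1.2929 and n₃/n₂ = tan 52.13° = 1.2859.
Multiplying, n₃/n₁ = 1.2929 × 1.2859 = 1.6626, and θ_B(1→3) = arctan 1.6626 = 58.97°.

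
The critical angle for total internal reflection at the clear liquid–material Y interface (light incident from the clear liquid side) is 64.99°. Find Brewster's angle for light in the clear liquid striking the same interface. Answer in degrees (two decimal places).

n₂/n₁ = sin θ_c = sin 64.99° = 0.9062.
tan θ_B equals the same ratio, so θ_B = arctan(0.9062) = 42.18°.

θ_B ≈ 42.18°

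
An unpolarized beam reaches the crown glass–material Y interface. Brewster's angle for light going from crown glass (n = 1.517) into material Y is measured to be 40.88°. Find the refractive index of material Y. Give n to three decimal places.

Brewster's law: tan θ_B = n₂/n₁ (light incident in crown glass, refracted into material Y).
n₂ = n₁ tan θ_B = 1.517 × tan 40.88° = 1.313.

n ≈ 1.313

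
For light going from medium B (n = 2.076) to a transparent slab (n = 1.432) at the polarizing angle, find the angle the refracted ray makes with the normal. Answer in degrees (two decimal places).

θ_B = arctan(n₂/n₁) = arctan(1.432/2.076) = 34.60°.
Since θ_B + θ_t = 90° at Brewster incidence, θ_t = 90° − 34.60° = 55.40°.

θ_t ≈ 55.40°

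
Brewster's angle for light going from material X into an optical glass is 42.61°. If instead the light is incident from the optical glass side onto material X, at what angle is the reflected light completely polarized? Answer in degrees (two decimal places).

θ_B' ≈ 47.39°

The two Brewster angles are complementary: θ_B' = 90° − θ_B = 90° − 42.61° = 47.39°.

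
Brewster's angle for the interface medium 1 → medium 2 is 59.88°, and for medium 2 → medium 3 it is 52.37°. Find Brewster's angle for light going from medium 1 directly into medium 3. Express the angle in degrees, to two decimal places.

θ_B ≈ 65.90°

tan θ_B(1→2) = n₂/n₁ = tan 59.88° = 1.7237.
tan θ_B(2→3) = n₃/n₂ = tan 52.37° = 1.2971.
n₃/n₁ = 2.2359. Then tan θ_B(1→3) = n₃/n₁, so θ_B(1→3) = arctan(2.2359) = 65.90°.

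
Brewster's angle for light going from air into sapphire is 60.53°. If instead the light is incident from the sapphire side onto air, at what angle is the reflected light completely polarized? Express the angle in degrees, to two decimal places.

θ_B' ≈ 29.47°

Reversing the direction swaps n₁ and n₂, so tan θ_B' = 1/tan θ_B and θ_B' = 90° − θ_B.
Hence θ_B' = 90° − 60.53° = 29.47°.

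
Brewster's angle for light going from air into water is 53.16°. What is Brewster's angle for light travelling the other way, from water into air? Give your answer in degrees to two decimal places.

θ_B' ≈ 36.84°

Reversing the direction swaps n₁ and n₂, so tan θ_B' = 1/tan θ_B and θ_B' = 90° − θ_B.
Hence θ_B' = 90° − 53.16° = 36.84°.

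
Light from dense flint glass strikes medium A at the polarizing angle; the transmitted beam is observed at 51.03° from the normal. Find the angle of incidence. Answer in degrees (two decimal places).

At Brewster's angle the reflected and refracted rays are perpendicular, so θ_B + θ_t = 90°.
θ_B = 90° − 51.03° = 38.97°.

θ_B ≈ 38.97°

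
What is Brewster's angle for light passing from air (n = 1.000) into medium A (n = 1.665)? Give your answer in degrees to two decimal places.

θ_B ≈ 59.01°

At Brewster's angle the reflected and refracted rays are perpendicular, which with Snell's law gives tan θ_B = n₂/n₁.
Brewster's condition: tan θ_B = n₂/n₁ = 1.665/1.000 = 1.6650.
So θ_B = arctan 1.6650 = 59.01°.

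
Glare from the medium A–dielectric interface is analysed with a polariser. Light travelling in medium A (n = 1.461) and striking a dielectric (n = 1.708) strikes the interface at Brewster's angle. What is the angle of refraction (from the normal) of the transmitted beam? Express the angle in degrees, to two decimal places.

θ_t ≈ 40.54°

First find Brewster's angle: tan θ_B = 1.708/1.461 = 1.1691, giving θ_B = 49.46°.
Since θ_B + θ_t = 90° at Brewster incidence, θ_t = 90° − 49.46° = 40.54°.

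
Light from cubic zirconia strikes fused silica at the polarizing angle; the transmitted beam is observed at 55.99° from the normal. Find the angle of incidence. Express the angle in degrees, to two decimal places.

Since the reflected and refracted rays are at right angles at the polarizing angle, θ_B + θ_t = 90°.
θ_B = 90° − 55.99° = 34.01°.

θ_B ≈ 34.01°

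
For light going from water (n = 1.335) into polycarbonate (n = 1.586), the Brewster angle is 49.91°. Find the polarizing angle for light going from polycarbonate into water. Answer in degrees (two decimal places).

θ_B' ≈ 40.09°

Reversing the direction swaps n₁ and n₂, so tan θ_B' = 1/tan θ_B and θ_B' = 90° − θ_B.
Hence θ_B' = 90° − 49.91° = 40.09°.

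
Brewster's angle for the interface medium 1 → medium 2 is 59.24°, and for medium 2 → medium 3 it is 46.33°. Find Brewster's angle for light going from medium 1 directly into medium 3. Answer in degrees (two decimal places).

θ_B ≈ 60.40°

tan θ_B(1→2) = n₂/n₁ = tan 59.24° = 1.6802.
tan θ_B(2→3) = n₃/n₂ = tan 46.33° = 1.0475.
Multiplying, n₃/n₁ = 1.6802 × 1.0475 = 1.7601, and θ_B(1→3) = arctan 1.7601 = 60.40°.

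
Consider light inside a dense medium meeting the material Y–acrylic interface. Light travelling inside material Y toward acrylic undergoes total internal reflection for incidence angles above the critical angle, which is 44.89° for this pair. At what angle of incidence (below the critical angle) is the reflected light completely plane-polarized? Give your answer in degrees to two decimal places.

θ_B ≈ 35.21°

sin θ_c = n₂/n₁, so n₂/n₁ = sin 44.89° = 0.7057.
Brewster: tan θ_B = n₂/n₁ = 0.7057.
θ_B = arctan(0.7057) = 35.21°.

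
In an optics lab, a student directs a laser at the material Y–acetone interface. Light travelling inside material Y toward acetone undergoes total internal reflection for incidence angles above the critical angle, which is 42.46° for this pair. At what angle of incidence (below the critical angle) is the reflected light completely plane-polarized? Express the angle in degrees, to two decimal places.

θ_B ≈ 34.02°

sin θ_c = n₂/n₁, so n₂/n₁ = sin 42.46° = 0.6751.
Brewster: tan θ_B = n₂/n₁ = 0.6751.
θ_B = arctan(0.6751) = 34.02°.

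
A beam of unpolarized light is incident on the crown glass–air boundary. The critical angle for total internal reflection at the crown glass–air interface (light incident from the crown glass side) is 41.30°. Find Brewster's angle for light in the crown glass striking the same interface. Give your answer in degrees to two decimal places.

sin θ_c = n₂/n₁, so n₂/n₁ = sin 41.30° = 0.6600.
Brewster: tan θ_B = n₂/n₁ = 0.6600.
θ_B = arctan(0.6600) = 33.42°.

θ_B ≈ 33.42°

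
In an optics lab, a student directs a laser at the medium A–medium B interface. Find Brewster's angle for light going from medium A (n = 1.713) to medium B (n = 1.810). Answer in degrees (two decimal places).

The reflected p-component vanishes when tan θ_B = n₂/n₁.
Here n₂/n₁ = 1.810/1.713 = 1.0566, and Brewster's law gives tan θ_B = n₂/n₁.
So θ_B = arctan 1.0566 = 46.58°.

θ_B ≈ 46.58°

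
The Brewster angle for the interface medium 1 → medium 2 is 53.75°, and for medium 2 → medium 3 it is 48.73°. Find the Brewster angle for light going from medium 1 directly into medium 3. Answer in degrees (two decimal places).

Each Brewster angle gives a ratio: n₂/n₁ = tan 53.75° = 1.3638, n₃/n₂ = tan 48.73° = 1.1395.
Multiplying, n₃/n₁ = 1.3638 × 1.1395 = 1.5541, and θ_B(1→3) = arctan 1.5541 = 57.24°.

θ_B ≈ 57.24°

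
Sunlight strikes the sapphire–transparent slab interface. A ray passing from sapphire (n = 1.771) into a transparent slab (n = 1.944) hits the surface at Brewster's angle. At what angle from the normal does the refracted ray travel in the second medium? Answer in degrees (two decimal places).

θ_t ≈ 42.33°

tan θ_B = n₂/n₁ = 1.944/1.771 = 1.0977, so θ_B = 47.67°.
The refracted ray is perpendicular to the reflected ray, so θ_t = 90° − θ_B = 42.33°.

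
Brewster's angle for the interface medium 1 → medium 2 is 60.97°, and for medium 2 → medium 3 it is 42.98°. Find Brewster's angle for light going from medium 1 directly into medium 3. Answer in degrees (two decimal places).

Each Brewster angle gives a ratio: n₂/n₁ = tan 60.97° = 1.8018, n₃/n₂ = tan 42.98° = 0.9319.
n₃/n₁ = 1.6791. Then tan θ_B(1→3) = n₃/n₁, so θ_B(1→3) = arctan(1.6791) = 59.22°.

θ_B ≈ 59.22°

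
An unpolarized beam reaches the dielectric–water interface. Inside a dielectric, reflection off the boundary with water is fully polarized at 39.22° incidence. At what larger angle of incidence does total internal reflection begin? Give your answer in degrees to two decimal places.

n₂/n₁ = tan 39.22° = 0.8162; the critical angle satisfies sin θ_c = n₂/n₁.
θ_c = arcsin(0.8162) = 54.70°.

θ_c ≈ 54.70°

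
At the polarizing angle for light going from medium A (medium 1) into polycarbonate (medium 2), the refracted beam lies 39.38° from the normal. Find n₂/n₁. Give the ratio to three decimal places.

At Brewster incidence θ_B = 90° − θ_t = 90° − 39.38° = 50.62°.
Then n₂/n₁ = tan θ_B = tan 50.62° = 1.218.

n₂/n₁ ≈ 1.218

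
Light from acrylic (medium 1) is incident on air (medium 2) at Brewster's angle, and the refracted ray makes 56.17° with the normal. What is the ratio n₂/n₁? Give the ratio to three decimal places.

θ_B + θ_t = 90°, so θ_B = 90° − 56.17° = 33.83°.
tan θ_B = n₂/n₁, so n₂/n₁ = tan 33.83° = 0.670.

n₂/n₁ ≈ 0.670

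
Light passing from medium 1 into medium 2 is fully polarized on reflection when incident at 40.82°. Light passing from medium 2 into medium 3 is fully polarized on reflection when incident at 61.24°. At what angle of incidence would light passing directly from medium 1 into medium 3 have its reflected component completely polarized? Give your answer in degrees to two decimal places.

θ_B ≈ 57.57°

tan θ_B(1→2) = n₂/n₁ = tan 40.82° = 0.8638.
tan θ_B(2→3) = n₃/n₂ = tan 61.24° = 1.8220.
n₃/n₁ = 1.5738. Then tan θ_B(1→3) = n₃/n₁, so θ_B(1→3) = arctan(1.5738) = 57.57°.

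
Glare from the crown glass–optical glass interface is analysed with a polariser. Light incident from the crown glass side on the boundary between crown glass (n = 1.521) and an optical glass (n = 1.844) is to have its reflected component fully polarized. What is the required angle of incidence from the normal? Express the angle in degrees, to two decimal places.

At Brewster's angle the reflected and refracted rays are perpendicular, which with Snell's law gives tan θ_B = n₂/n₁.
Here n₂/n₁ = 1.844/1.521 = 1.2124, and Brewster's law gives tan θ_B = n₂/n₁. Taking the arctangent, θ_B = 50.48°.

θ_B ≈ 50.48°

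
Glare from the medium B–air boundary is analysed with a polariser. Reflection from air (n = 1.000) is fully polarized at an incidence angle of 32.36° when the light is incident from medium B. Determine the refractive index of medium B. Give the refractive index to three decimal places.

n ≈ 1.578

Brewster's law: tan θ_B = n₂/n₁ (light incident in medium B, refracted into air).
n₁ = n₂ / tan θ_B = 1.000 / tan 32.36° = 1.578.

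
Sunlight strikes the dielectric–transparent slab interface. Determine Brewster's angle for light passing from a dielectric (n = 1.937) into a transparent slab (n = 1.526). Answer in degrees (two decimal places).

tan θ_B = n₂/n₁ = 1.526/1.937 = 0.7878.
θ_B = arctan(0.7878) = 38.23°.

θ_B ≈ 38.23°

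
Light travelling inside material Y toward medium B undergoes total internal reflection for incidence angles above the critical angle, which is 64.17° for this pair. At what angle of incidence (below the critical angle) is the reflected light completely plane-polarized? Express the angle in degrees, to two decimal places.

sin θ_c = n₂/n₁, so n₂/n₁ = sin 64.17° = 0.9001.
Brewster: tan θ_B = n₂/n₁ = 0.9001.
θ_B = arctan(0.9001) = 41.99°.

θ_B ≈ 41.99°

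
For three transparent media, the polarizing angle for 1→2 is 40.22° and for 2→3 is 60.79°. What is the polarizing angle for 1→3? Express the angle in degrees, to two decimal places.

Each Brewster angle gives a ratio: n₂/n₁ = tan 40.22° = 0.8457, n₃/n₂ = tan 60.79° = 1.7886.
So n₃/n₁ = (n₂/n₁)(n₃/n₂) = 0.8457 × 1.7886 = 1.5125.
θ_B(1→3) = arctan(1.5125) = 56.53°.

θ_B ≈ 56.53°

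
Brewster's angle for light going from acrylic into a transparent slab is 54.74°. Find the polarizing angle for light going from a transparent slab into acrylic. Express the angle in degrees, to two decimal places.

The two Brewster angles are complementary: θ_B' = 90° − θ_B = 90° − 54.74° = 35.26°.

θ_B' ≈ 35.26°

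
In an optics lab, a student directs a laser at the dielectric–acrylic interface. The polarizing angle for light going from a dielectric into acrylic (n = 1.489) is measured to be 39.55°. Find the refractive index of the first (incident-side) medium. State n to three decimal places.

n ≈ 1.803

At the polarizing angle, tan θ_B = n₂/n₁ with n₁ on the incident side (a dielectric) and n₂ on the transmitted side (acrylic).
n₁ = n₂ / tan θ_B = 1.489 / tan 39.55° = 1.803.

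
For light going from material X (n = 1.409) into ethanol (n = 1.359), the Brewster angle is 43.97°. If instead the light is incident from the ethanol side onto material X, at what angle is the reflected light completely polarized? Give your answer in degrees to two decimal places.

θ_B' ≈ 46.03°

tan θ_B' = n₁/n₂ = 1/tan θ_B, so θ_B' = 90° − θ_B.
θ_B' = 90° − 43.97° = 46.03°.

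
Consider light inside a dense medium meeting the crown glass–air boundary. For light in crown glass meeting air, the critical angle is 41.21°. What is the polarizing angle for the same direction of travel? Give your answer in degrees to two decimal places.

θ_B ≈ 33.38°

n₂/n₁ = sin θ_c = sin 41.21° = 0.6588.
tan θ_B equals the same ratio, so θ_B = arctan(0.6588) = 33.38°.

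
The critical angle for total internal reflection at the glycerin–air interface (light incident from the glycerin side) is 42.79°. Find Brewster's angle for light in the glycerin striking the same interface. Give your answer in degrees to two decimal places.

sin θ_c = n₂/n₁, so n₂/n₁ = sin 42.79° = 0.6793.
Brewster: tan θ_B = n₂/n₁ = 0.6793.
θ_B = arctan(0.6793) = 34.19°.

θ_B ≈ 34.19°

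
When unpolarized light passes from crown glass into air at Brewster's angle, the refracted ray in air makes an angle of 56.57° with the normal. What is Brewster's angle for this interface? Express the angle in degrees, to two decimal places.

At Brewster's angle the reflected and refracted rays are perpendicular, so θ_B + θ_t = 90°.
So θ_B = 90° − θ_t = 90° − 56.57° = 33.43°.

θ_B ≈ 33.43°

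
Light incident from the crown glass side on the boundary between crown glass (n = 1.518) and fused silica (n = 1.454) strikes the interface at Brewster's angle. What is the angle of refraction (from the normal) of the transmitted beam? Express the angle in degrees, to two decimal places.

θ_t ≈ 46.23°

tan θ_B = n₂/n₁ = 1.454/1.518 = 0.9578, so θ_B = 43.77°.
The refracted ray is perpendicular to the reflected ray, so θ_t = 90° − θ_B = 46.23°.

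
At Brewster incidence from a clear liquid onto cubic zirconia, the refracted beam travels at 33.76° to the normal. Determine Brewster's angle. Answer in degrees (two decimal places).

At Brewster's angle the reflected and refracted rays are perpendicular, so θ_B + θ_t = 90°.
θ_B = 90° − 33.76° = 56.24°.

θ_B ≈ 56.24°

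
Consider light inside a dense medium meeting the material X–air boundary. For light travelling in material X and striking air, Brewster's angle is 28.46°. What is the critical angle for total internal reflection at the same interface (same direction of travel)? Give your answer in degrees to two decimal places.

θ_c ≈ 32.82°

n₂/n₁ = tan 28.46° = 0.5421; the critical angle satisfies sin θ_c = n₂/n₁.
θ_c = arcsin(0.5421) = 32.82°.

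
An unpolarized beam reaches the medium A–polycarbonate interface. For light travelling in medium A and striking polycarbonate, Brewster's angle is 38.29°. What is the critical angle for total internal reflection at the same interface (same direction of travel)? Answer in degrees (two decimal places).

θ_c ≈ 52.14°

tan θ_B = n₂/n₁ = tan 38.29° = 0.7895.
Total internal reflection: sin θ_c = n₂/n₁ = 0.7895.
θ_c = arcsin(0.7895) = 52.14°.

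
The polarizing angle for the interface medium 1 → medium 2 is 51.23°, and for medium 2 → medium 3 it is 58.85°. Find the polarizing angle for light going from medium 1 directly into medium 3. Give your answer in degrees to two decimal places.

Each Brewster angle gives a ratio: n₂/n₁ = tan 51.23° = 1.2451, n₃/n₂ = tan 58.85° = 1.6545.
Multiplying, n₃/n₁ = 1.2451 × 1.6545 = 2.0599, and θ_B(1→3) = arctan 2.0599 = 64.11°.

θ_B ≈ 64.11°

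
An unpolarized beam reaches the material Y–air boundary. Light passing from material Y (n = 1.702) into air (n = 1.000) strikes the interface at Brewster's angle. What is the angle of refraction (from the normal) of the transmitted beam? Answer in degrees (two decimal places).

θ_t ≈ 59.56°

First find Brewster's angle: tan θ_B = 1.000/1.702 = 0.5875, giving θ_B = 30.44°.
At Brewster's angle the reflected and refracted rays are perpendicular, so θ_t = 90° − θ_B = 90° − 30.44° = 59.56°.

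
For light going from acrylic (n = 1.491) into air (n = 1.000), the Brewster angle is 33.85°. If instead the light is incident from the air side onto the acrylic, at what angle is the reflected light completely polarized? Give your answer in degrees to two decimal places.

tan θ_B' = n₁/n₂ = 1/tan θ_B, so θ_B' = 90° − θ_B.
θ_B' = 90° − 33.85° = 56.15°.

θ_B' ≈ 56.15°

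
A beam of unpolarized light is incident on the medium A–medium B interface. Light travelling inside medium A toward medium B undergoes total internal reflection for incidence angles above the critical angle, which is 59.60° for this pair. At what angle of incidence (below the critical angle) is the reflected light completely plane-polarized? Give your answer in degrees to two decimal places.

n₂/n₁ = sin θ_c = sin 59.60° = 0.8625.
tan θ_B equals the same ratio, so θ_B = arctan(0.8625) = 40.78°.

θ_B ≈ 40.78°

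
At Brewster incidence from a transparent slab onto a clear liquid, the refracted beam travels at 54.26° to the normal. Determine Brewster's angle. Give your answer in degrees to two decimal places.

θ_B ≈ 35.74°

Brewster's condition makes the reflected and refracted beams perpendicular: θ_B + θ_t = 90°.
θ_B = 90° − 54.26° = 35.74°.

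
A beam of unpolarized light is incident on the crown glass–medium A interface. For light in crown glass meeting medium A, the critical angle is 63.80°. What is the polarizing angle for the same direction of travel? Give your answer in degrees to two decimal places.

θ_B ≈ 41.90°

At the critical angle sin θ_c = n₂/n₁, giving n₂/n₁ = sin 63.80° = 0.8973.
Then tan θ_B = n₂/n₁ = 0.8973, so θ_B = arctan 0.8973 = 41.90°.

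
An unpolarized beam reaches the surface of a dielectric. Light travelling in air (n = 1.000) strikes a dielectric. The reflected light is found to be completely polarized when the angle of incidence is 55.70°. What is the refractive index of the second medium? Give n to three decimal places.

Full polarization of the reflected beam means tan θ_B = n₂/n₁, where n₁ is the incident medium (air).
n₂ = n₁ tan θ_B = 1.000 × tan 55.70° = 1.466.

n ≈ 1.466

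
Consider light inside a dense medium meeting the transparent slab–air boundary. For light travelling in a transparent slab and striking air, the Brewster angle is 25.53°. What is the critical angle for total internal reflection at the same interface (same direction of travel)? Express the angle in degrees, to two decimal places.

θ_c ≈ 28.53°

tan θ_B = n₂/n₁ = tan 25.53° = 0.4776.
Total internal reflection: sin θ_c = n₂/n₁ = 0.4776.
θ_c = arcsin(0.4776) = 28.53°.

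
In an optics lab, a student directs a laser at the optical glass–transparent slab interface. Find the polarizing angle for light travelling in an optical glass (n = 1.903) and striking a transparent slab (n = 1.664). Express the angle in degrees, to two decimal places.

θ_B ≈ 41.17°

The reflected p-component vanishes when tan θ_B = n₂/n₁.
tan θ_B = n₂/n₁ = 1.664/1.903 = 0.8744. Taking the arctangent, θ_B = 41.17°.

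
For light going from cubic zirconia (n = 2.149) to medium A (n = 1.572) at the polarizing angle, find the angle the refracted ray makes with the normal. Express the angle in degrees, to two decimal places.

θ_t ≈ 53.81°

tan θ_B = n₂/n₁ = 1.572/2.149 = 0.7315, so θ_B = 36.19°.
At Brewster's angle the reflected and refracted rays are perpendicular, so θ_t = 90° − θ_B = 90° − 36.19° = 53.81°.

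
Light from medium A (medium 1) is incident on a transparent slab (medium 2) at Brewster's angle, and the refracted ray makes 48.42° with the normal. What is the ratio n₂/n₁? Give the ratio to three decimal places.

At Brewster incidence θ_B = 90° − θ_t = 90° − 48.42° = 41.58°.
Then n₂/n₁ = tan θ_B = tan 41.58° = 0.887.

n₂/n₁ ≈ 0.887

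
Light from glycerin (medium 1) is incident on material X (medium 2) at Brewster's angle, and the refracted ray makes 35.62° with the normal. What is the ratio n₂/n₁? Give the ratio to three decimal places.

n₂/n₁ ≈ 1.396

At Brewster incidence θ_B = 90° − θ_t = 90° − 35.62° = 54.38°.
Then n₂/n₁ = tan θ_B = tan 54.38° = 1.396.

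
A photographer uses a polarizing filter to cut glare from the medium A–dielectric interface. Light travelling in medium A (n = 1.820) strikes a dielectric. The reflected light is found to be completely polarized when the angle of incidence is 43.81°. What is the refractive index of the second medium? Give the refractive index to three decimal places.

Full polarization of the reflected beam means tan θ_B = n₂/n₁, where n₁ is the incident medium (medium A).
n₂ = n₁ tan θ_B = 1.820 × tan 43.81° = 1.746.

n ≈ 1.746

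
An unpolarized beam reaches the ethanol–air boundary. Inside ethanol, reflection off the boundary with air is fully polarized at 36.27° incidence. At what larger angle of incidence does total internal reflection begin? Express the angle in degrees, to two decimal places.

θ_c ≈ 47.20°

n₂/n₁ = tan 36.27° = 0.7338; the critical angle satisfies sin θ_c = n₂/n₁.
θ_c = arcsin(0.7338) = 47.20°.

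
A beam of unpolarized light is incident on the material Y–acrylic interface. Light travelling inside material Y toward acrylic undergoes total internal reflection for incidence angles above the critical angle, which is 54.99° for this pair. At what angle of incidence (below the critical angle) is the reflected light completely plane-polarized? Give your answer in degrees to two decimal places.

θ_B ≈ 39.32°

sin θ_c = n₂/n₁, so n₂/n₁ = sin 54.99° = 0.8191.
Brewster: tan θ_B = n₂/n₁ = 0.8191.
θ_B = arctan(0.8191) = 39.32°.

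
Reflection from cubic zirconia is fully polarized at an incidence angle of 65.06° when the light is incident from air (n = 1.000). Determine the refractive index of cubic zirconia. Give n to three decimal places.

Full polarization of the reflected beam means tan θ_B = n₂/n₁, where n₁ is the incident medium (air).
n₂ = n₁ tan θ_B = 1.000 × tan 65.06° = 2.150.

n ≈ 2.150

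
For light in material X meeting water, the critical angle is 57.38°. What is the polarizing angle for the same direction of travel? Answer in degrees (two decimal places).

θ_B ≈ 40.11°

sin θ_c = n₂/n₁, so n₂/n₁ = sin 57.38° = 0.8423.
Brewster: tan θ_B = n₂/n₁ = 0.8423.
θ_B = arctan(0.8423) = 40.11°.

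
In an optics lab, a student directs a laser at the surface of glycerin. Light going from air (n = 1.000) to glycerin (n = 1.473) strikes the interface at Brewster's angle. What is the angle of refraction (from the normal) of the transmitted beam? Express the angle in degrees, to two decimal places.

θ_t ≈ 34.17°

θ_B = arctan(n₂/n₁) = arctan(1.473/1.000) = 55.83°.
The refracted ray is perpendicular to the reflected ray, so θ_t = 90° − θ_B = 34.17°.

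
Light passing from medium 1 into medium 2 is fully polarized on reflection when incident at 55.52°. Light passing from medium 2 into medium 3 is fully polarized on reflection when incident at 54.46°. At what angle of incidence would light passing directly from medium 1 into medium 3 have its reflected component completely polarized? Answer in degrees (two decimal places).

θ_B ≈ 63.87°

n₂/n₁ = tan 55.52° = 1.4561 and n₃/n₂ = tan 54.46° = 1.3999.
So n₃/n₁ = (n₂/n₁)(n₃/n₂) = 1.4561 × 1.3999 = 2.0384.
θ_B(1→3) = arctan(2.0384) = 63.87°.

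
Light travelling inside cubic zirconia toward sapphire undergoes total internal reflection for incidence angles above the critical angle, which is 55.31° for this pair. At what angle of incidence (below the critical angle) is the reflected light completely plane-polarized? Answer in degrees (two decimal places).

θ_B ≈ 39.43°

At the critical angle sin θ_c = n₂/n₁, giving n₂/n₁ = sin 55.31° = 0.8222.
Then tan θ_B = n₂/n₁ = 0.8222, so θ_B = arctan 0.8222 = 39.43°.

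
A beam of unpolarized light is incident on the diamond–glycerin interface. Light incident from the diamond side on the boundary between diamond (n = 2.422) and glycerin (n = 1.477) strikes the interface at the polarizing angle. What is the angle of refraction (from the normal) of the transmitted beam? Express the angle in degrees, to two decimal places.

First find Brewster's angle: tan θ_B = 1.477/2.422 = 0.6098, giving θ_B = 31.38°.
Since θ_B + θ_t = 90° at Brewster incidence, θ_t = 90° − 31.38° = 58.62°.

θ_t ≈ 58.62°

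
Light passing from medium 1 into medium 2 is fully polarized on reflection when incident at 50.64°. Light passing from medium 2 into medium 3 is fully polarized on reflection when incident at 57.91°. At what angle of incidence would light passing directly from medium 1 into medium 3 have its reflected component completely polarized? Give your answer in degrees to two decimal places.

θ_B ≈ 62.78°

tan θ_B(1→2) = n₂/n₁ = tan 50.64° = 1.2192.
tan θ_B(2→3) = n₃/n₂ = tan 57.91° = 1.5948.
Multiplying, n₃/n₁ = 1.2192 × 1.5948 = 1.9443, and θ_B(1→3) = arctan 1.9443 = 62.78°.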